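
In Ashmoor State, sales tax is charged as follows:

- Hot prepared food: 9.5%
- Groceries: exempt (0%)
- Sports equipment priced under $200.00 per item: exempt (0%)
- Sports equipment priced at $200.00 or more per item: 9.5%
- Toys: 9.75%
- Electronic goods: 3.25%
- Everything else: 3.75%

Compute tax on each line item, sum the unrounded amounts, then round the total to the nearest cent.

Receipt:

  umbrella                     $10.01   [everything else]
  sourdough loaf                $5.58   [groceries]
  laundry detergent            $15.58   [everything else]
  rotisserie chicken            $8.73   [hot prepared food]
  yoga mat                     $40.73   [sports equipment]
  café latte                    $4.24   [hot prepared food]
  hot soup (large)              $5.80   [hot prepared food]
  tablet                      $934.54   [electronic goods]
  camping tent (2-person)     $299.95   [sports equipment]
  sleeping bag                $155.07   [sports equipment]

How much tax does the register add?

$61.61

Umbrella $10.01: everything else → 3.75% → $0.375375
Sourdough loaf $5.58: groceries → 0% → $0.00
Laundry detergent $15.58: everything else → 3.75% → $0.58425
Rotisserie chicken $8.73: hot prepared food → 9.5% → $0.82935
Yoga mat $40.73: sports equipment, under $200.00 → 0% → $0.00
Café latte $4.24: hot prepared food → 9.5% → $0.4028
Hot soup (large) $5.80: hot prepared food → 9.5% → $0.551
Tablet $934.54: electronic goods → 3.25% → $30.37255
Camping tent (2-person) $299.95: sports equipment, $200.00 or more → 9.5% → $28.49525
Sleeping bag $155.07: sports equipment, under $200.00 → 0% → $0.00
Unrounded tax sum = $61.610575 → $61.61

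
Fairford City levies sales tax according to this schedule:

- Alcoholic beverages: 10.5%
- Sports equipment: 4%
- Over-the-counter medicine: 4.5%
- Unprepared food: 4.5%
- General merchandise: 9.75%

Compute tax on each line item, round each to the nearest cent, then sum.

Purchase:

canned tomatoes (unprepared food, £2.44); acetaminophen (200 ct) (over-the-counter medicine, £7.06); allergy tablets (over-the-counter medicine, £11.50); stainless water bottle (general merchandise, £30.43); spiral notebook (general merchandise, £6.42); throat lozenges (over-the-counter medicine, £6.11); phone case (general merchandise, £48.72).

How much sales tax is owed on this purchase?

£9.57

Canned tomatoes £2.44: unprepared food → 4.5% → £0.11
Acetaminophen (200 ct) £7.06: over-the-counter medicine → 4.5% → £0.32
Allergy tablets £11.50: over-the-counter medicine → 4.5% → £0.52
Stainless water bottle £30.43: general merchandise → 9.75% → £2.97
Spiral notebook £6.42: general merchandise → 9.75% → £0.63
Throat lozenges £6.11: over-the-counter medicine → 4.5% → £0.27
Phone case £48.72: general merchandise → 9.75% → £4.75
Total tax = £0.11 + £0.32 + £0.52 + £2.97 + £0.63 + £0.27 + £4.75 = £9.57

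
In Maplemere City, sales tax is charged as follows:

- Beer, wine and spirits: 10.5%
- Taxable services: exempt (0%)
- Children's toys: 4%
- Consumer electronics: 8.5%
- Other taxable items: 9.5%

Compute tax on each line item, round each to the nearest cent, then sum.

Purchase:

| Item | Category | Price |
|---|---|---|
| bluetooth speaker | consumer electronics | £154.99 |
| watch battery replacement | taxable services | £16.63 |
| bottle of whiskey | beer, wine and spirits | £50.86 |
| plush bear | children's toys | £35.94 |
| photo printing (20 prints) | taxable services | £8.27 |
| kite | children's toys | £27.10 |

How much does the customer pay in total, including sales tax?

£314.82

Bluetooth speaker £154.99: consumer electronics → 8.5% → £13.17
Watch battery replacement £16.63: taxable services → 0% → £0.00
Bottle of whiskey £50.86: beer, wine and spirits → 10.5% → £5.34
Plush bear £35.94: children's toys → 4% → £1.44
Photo printing (20 prints) £8.27: taxable services → 0% → £0.00
Kite £27.10: children's toys → 4% → £1.08
Subtotal = £293.79; tax = £21.03; total due = £314.82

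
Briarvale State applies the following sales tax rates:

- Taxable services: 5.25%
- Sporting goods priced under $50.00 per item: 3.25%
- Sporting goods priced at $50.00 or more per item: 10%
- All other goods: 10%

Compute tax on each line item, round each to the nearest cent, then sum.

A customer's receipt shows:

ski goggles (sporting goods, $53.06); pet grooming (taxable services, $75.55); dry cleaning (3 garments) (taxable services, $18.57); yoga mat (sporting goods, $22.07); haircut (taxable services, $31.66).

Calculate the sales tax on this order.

$12.63

Ski goggles $53.06: sporting goods, $50.00 or more → 10% → $5.31
Pet grooming $75.55: taxable services → 5.25% → $3.97
Dry cleaning (3 garments) $18.57: taxable services → 5.25% → $0.97
Yoga mat $22.07: sporting goods, under $50.00 → 3.25% → $0.72
Haircut $31.66: taxable services → 5.25% → $1.66
Total tax = $5.31 + $3.97 + $0.97 + $0.72 + $1.66 = $12.63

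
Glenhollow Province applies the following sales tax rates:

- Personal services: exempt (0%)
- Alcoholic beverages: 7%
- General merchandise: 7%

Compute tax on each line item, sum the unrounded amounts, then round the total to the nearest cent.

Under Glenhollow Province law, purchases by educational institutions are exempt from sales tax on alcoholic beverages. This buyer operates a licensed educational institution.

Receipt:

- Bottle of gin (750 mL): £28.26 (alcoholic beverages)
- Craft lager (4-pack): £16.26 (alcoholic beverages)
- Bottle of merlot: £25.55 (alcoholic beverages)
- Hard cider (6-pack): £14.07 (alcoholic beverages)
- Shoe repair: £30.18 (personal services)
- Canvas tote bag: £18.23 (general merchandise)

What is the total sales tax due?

£1.28

Bottle of gin (750 mL) £28.26: alcoholic beverages, buyer-exempt → 0% → £0.00
Craft lager (4-pack) £16.26: alcoholic beverages, buyer-exempt → 0% → £0.00
Bottle of merlot £25.55: alcoholic beverages, buyer-exempt → 0% → £0.00
Hard cider (6-pack) £14.07: alcoholic beverages, buyer-exempt → 0% → £0.00
Shoe repair £30.18: personal services → 0% → £0.00
Canvas tote bag £18.23: general merchandise → 7% → £1.2761
Unrounded tax sum = £1.2761 → £1.28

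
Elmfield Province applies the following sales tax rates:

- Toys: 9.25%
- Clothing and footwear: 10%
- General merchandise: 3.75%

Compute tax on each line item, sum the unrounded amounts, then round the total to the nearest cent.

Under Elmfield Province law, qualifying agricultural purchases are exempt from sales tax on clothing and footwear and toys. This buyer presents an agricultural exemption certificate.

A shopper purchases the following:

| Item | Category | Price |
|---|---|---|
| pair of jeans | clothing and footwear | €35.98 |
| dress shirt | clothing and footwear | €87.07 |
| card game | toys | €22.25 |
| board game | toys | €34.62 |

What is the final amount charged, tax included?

Pair of jeans €35.98: clothing and footwear, buyer-exempt → 0% → €0.00
Dress shirt €87.07: clothing and footwear, buyer-exempt → 0% → €0.00
Card game €22.25: toys, buyer-exempt → 0% → €0.00
Board game €34.62: toys, buyer-exempt → 0% → €0.00
Subtotal = €179.92; unrounded tax = €0.00 → €0.00; total due = €179.92

€179.92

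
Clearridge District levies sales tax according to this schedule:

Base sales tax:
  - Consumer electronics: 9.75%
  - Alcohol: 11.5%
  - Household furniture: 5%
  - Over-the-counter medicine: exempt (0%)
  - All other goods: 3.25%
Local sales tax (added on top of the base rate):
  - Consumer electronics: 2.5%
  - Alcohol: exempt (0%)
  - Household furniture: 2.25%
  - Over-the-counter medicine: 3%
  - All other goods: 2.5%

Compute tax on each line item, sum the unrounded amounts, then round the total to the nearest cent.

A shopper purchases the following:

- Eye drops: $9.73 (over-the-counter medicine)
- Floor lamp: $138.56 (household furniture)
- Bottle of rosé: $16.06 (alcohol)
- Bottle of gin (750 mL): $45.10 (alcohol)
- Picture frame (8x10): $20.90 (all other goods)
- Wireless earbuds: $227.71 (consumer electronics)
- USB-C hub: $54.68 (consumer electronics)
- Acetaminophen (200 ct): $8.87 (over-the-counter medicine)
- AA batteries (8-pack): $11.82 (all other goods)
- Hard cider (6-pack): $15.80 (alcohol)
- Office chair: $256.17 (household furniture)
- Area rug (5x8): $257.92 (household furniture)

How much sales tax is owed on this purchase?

Eye drops $9.73: over-the-counter medicine → 0% + 3% local = 3% → $0.2919
Floor lamp $138.56: household furniture → 5% + 2.25% local = 7.25% → $10.0456
Bottle of rosé $16.06: alcohol → 11.5% + 0% local = 11.5% → $1.8469
Bottle of gin (750 mL) $45.10: alcohol → 11.5% + 0% local = 11.5% → $5.1865
Picture frame (8x10) $20.90: all other goods → 3.25% + 2.5% local = 5.75% → $1.20175
Wireless earbuds $227.71: consumer electronics → 9.75% + 2.5% local = 12.25% → $27.894475
USB-C hub $54.68: consumer electronics → 9.75% + 2.5% local = 12.25% → $6.6983
Acetaminophen (200 ct) $8.87: over-the-counter medicine → 0% + 3% local = 3% → $0.2661
AA batteries (8-pack) $11.82: all other goods → 3.25% + 2.5% local = 5.75% → $0.67965
Hard cider (6-pack) $15.80: alcohol → 11.5% + 0% local = 11.5% → $1.817
Office chair $256.17: household furniture → 5% + 2.25% local = 7.25% → $18.572325
Area rug (5x8) $257.92: household furniture → 5% + 2.25% local = 7.25% → $18.6992
Unrounded tax sum = $93.1997 → $93.20

$93.20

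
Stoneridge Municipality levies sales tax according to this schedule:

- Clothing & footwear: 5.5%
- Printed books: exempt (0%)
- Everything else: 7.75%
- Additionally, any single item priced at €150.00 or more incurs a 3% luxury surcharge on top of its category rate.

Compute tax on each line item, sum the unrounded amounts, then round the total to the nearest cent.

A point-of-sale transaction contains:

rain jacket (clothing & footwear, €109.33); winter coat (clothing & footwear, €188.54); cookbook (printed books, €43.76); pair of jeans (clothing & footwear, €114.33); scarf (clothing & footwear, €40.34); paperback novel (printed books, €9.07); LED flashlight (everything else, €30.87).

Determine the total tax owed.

€32.94

Rain jacket €109.33: clothing & footwear → 5.5% → €6.01315
Winter coat €188.54: clothing & footwear → 5.5% + 3% surcharge = 8.5% → €16.0259
Cookbook €43.76: printed books → 0% → €0.00
Pair of jeans €114.33: clothing & footwear → 5.5% → €6.28815
Scarf €40.34: clothing & footwear → 5.5% → €2.2187
Paperback novel €9.07: printed books → 0% → €0.00
LED flashlight €30.87: everything else → 7.75% → €2.392425
Unrounded tax sum = €32.938325 → €32.94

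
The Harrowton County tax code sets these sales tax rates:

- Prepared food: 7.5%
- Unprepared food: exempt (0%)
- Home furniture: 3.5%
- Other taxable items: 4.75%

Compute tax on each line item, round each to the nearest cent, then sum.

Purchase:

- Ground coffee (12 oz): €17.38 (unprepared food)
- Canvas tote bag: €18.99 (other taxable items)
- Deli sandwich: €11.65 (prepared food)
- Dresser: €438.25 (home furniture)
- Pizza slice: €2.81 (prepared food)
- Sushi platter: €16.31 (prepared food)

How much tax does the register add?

€18.54

Ground coffee (12 oz) €17.38: unprepared food → 0% → €0.00
Canvas tote bag €18.99: other taxable items → 4.75% → €0.90
Deli sandwich €11.65: prepared food → 7.5% → €0.87
Dresser €438.25: home furniture → 3.5% → €15.34
Pizza slice €2.81: prepared food → 7.5% → €0.21
Sushi platter €16.31: prepared food → 7.5% → €1.22
Total tax = €0.90 + €0.87 + €15.34 + €0.21 + €1.22 = €18.54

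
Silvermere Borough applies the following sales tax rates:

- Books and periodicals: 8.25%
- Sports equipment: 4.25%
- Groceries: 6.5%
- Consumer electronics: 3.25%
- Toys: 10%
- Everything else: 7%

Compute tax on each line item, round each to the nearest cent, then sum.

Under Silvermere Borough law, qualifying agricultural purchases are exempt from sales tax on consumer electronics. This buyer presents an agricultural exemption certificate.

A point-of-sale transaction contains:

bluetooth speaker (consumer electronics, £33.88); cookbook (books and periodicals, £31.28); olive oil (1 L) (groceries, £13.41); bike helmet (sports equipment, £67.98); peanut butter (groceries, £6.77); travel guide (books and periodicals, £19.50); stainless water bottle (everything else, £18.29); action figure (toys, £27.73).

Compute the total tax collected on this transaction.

Bluetooth speaker £33.88: consumer electronics, buyer-exempt → 0% → £0.00
Cookbook £31.28: books and periodicals → 8.25% → £2.58
Olive oil (1 L) £13.41: groceries → 6.5% → £0.87
Bike helmet £67.98: sports equipment → 4.25% → £2.89
Peanut butter £6.77: groceries → 6.5% → £0.44
Travel guide £19.50: books and periodicals → 8.25% → £1.61
Stainless water bottle £18.29: everything else → 7% → £1.28
Action figure £27.73: toys → 10% → £2.77
Total tax = £2.58 + £0.87 + £2.89 + £0.44 + £1.61 + £1.28 + £2.77 = £12.44

£12.44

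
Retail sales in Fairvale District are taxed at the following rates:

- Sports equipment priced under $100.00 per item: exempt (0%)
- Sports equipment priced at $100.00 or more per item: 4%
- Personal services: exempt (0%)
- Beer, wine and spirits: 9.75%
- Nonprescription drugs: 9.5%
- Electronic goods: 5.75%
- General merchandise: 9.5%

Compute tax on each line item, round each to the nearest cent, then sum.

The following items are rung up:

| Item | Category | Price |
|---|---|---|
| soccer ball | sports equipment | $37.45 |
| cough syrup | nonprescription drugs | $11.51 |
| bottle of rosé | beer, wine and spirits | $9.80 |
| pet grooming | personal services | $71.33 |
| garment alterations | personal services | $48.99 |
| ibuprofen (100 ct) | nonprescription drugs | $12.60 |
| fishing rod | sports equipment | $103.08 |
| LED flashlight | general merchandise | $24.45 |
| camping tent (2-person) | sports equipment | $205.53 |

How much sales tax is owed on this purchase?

Soccer ball $37.45: sports equipment, under $100.00 → 0% → $0.00
Cough syrup $11.51: nonprescription drugs → 9.5% → $1.09
Bottle of rosé $9.80: beer, wine and spirits → 9.75% → $0.96
Pet grooming $71.33: personal services → 0% → $0.00
Garment alterations $48.99: personal services → 0% → $0.00
Ibuprofen (100 ct) $12.60: nonprescription drugs → 9.5% → $1.20
Fishing rod $103.08: sports equipment, $100.00 or more → 4% → $4.12
LED flashlight $24.45: general merchandise → 9.5% → $2.32
Camping tent (2-person) $205.53: sports equipment, $100.00 or more → 4% → $8.22
Total tax = $1.09 + $0.96 + $1.20 + $4.12 + $2.32 + $8.22 = $17.91

$17.91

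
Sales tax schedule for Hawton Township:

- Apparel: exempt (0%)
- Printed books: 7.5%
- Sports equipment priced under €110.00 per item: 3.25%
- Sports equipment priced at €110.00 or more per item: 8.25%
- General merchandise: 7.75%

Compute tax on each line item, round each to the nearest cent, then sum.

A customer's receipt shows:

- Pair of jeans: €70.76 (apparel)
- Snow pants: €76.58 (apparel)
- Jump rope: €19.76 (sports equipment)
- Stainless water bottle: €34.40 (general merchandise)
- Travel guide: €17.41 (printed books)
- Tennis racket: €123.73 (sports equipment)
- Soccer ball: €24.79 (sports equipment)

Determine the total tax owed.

€15.64

Pair of jeans €70.76: apparel → 0% → €0.00
Snow pants €76.58: apparel → 0% → €0.00
Jump rope €19.76: sports equipment, under €110.00 → 3.25% → €0.64
Stainless water bottle €34.40: general merchandise → 7.75% → €2.67
Travel guide €17.41: printed books → 7.5% → €1.31
Tennis racket €123.73: sports equipment, €110.00 or more → 8.25% → €10.21
Soccer ball €24.79: sports equipment, under €110.00 → 3.25% → €0.81
Total tax = €0.64 + €2.67 + €1.31 + €10.21 + €0.81 = €15.64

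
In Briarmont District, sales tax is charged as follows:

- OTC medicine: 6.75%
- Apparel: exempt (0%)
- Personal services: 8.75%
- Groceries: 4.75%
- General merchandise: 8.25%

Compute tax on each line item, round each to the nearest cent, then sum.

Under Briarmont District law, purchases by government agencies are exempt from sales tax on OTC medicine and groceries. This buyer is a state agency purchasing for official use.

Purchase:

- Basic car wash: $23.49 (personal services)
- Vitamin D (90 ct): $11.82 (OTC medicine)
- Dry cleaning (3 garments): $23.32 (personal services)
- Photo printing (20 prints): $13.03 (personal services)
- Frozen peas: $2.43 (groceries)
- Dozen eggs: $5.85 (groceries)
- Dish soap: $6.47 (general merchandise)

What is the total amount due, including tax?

$92.18

Basic car wash $23.49: personal services → 8.75% → $2.06
Vitamin D (90 ct) $11.82: OTC medicine, buyer-exempt → 0% → $0.00
Dry cleaning (3 garments) $23.32: personal services → 8.75% → $2.04
Photo printing (20 prints) $13.03: personal services → 8.75% → $1.14
Frozen peas $2.43: groceries, buyer-exempt → 0% → $0.00
Dozen eggs $5.85: groceries, buyer-exempt → 0% → $0.00
Dish soap $6.47: general merchandise → 8.25% → $0.53
Subtotal = $86.41; tax = $5.77; total due = $92.18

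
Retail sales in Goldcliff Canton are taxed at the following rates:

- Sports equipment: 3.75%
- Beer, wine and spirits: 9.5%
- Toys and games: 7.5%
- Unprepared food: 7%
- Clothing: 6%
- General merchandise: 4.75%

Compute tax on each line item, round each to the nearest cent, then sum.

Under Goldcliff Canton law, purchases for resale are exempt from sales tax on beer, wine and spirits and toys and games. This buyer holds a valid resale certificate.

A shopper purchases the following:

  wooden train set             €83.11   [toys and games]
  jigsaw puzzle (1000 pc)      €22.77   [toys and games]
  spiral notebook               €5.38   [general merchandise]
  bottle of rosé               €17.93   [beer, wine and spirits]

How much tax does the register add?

Wooden train set €83.11: toys and games, buyer-exempt → 0% → €0.00
Jigsaw puzzle (1000 pc) €22.77: toys and games, buyer-exempt → 0% → €0.00
Spiral notebook €5.38: general merchandise → 4.75% → €0.26
Bottle of rosé €17.93: beer, wine and spirits, buyer-exempt → 0% → €0.00
Total tax = €0.26

€0.26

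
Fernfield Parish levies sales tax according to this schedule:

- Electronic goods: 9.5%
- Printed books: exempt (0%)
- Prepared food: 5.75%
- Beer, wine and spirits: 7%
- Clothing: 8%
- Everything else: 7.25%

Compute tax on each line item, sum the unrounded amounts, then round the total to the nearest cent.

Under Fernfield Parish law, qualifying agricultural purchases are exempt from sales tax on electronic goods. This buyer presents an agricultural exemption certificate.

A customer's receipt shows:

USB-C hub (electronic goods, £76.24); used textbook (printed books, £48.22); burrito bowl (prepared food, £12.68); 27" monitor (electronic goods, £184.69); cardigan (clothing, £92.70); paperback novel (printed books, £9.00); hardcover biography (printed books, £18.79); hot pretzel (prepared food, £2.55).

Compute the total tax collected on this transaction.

USB-C hub £76.24: electronic goods, buyer-exempt → 0% → £0.00
Used textbook £48.22: printed books → 0% → £0.00
Burrito bowl £12.68: prepared food → 5.75% → £0.7291
27" monitor £184.69: electronic goods, buyer-exempt → 0% → £0.00
Cardigan £92.70: clothing → 8% → £7.416
Paperback novel £9.00: printed books → 0% → £0.00
Hardcover biography £18.79: printed books → 0% → £0.00
Hot pretzel £2.55: prepared food → 5.75% → £0.146625
Unrounded tax sum = £8.291725 → £8.29

£8.29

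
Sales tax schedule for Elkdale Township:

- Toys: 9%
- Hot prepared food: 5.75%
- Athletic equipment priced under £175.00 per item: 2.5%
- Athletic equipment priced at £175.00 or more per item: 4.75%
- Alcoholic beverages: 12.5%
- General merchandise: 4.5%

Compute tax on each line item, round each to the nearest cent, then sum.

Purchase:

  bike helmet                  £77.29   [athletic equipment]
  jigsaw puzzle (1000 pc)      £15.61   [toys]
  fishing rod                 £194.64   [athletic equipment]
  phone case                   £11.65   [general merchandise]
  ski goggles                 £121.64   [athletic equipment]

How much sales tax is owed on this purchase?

Bike helmet £77.29: athletic equipment, under £175.00 → 2.5% → £1.93
Jigsaw puzzle (1000 pc) £15.61: toys → 9% → £1.40
Fishing rod £194.64: athletic equipment, £175.00 or more → 4.75% → £9.25
Phone case £11.65: general merchandise → 4.5% → £0.52
Ski goggles £121.64: athletic equipment, under £175.00 → 2.5% → £3.04
Total tax = £1.93 + £1.40 + £9.25 + £0.52 + £3.04 = £16.14

£16.14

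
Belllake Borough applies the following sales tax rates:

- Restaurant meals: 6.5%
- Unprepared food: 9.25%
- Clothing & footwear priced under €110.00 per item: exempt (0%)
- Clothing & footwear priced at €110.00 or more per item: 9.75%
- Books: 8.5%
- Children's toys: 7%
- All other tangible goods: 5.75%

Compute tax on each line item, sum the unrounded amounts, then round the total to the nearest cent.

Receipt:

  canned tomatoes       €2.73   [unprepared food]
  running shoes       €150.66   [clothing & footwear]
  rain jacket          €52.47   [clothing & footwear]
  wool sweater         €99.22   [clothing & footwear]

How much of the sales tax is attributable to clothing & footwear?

Running shoes €150.66: clothing & footwear, €110.00 or more → 9.75% → €14.68935
Rain jacket €52.47: clothing & footwear, under €110.00 → 0% → €0.00
Wool sweater €99.22: clothing & footwear, under €110.00 → 0% → €0.00
Tax on clothing & footwear: unrounded sum = €14.68935 → €14.69

€14.69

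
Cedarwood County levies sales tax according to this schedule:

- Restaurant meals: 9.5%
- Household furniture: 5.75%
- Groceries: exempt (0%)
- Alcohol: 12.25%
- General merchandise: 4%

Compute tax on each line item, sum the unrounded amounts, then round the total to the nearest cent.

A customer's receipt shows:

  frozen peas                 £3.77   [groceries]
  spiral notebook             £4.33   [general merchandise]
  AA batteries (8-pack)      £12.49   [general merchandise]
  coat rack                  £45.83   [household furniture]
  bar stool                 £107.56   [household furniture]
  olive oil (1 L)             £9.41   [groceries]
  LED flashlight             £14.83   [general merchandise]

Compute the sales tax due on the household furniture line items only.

Coat rack £45.83: household furniture → 5.75% → £2.635225
Bar stool £107.56: household furniture → 5.75% → £6.1847
Tax on household furniture: unrounded sum = £8.819925 → £8.82

£8.82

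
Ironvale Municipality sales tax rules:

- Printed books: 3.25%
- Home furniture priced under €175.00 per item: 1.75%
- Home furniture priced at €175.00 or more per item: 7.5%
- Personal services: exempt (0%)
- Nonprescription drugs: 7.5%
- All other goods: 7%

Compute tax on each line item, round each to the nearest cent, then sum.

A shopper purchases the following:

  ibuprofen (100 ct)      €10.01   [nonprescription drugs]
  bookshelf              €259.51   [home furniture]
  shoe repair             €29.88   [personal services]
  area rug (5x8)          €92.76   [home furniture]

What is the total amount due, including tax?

Ibuprofen (100 ct) €10.01: nonprescription drugs → 7.5% → €0.75
Bookshelf €259.51: home furniture, €175.00 or more → 7.5% → €19.46
Shoe repair €29.88: personal services → 0% → €0.00
Area rug (5x8) €92.76: home furniture, under €175.00 → 1.75% → €1.62
Subtotal = €392.16; tax = €21.83; total due = €413.99

€413.99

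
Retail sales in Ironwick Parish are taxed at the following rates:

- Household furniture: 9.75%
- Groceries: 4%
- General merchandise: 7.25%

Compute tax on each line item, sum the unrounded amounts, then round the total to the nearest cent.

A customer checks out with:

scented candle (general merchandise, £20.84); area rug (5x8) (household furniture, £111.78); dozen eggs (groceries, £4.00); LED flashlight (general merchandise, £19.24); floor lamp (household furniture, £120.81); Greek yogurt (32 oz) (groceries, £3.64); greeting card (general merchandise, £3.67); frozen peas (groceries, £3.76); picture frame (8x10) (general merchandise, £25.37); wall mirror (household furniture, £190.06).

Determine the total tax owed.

Scented candle £20.84: general merchandise → 7.25% → £1.5109
Area rug (5x8) £111.78: household furniture → 9.75% → £10.89855
Dozen eggs £4.00: groceries → 4% → £0.16
LED flashlight £19.24: general merchandise → 7.25% → £1.3949
Floor lamp £120.81: household furniture → 9.75% → £11.778975
Greek yogurt (32 oz) £3.64: groceries → 4% → £0.1456
Greeting card £3.67: general merchandise → 7.25% → £0.266075
Frozen peas £3.76: groceries → 4% → £0.1504
Picture frame (8x10) £25.37: general merchandise → 7.25% → £1.839325
Wall mirror £190.06: household furniture → 9.75% → £18.53085
Unrounded tax sum = £46.675575 → £46.68

£46.68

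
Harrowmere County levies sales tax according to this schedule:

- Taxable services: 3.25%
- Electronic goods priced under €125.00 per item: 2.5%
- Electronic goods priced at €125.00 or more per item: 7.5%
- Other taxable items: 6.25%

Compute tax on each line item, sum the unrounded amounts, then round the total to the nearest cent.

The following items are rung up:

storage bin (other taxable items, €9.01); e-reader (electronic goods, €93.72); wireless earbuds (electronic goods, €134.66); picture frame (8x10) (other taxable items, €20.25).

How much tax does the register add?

Storage bin €9.01: other taxable items → 6.25% → €0.563125
E-reader €93.72: electronic goods, under €125.00 → 2.5% → €2.343
Wireless earbuds €134.66: electronic goods, €125.00 or more → 7.5% → €10.0995
Picture frame (8x10) €20.25: other taxable items → 6.25% → €1.265625
Unrounded tax sum = €14.27125 → €14.27

€14.27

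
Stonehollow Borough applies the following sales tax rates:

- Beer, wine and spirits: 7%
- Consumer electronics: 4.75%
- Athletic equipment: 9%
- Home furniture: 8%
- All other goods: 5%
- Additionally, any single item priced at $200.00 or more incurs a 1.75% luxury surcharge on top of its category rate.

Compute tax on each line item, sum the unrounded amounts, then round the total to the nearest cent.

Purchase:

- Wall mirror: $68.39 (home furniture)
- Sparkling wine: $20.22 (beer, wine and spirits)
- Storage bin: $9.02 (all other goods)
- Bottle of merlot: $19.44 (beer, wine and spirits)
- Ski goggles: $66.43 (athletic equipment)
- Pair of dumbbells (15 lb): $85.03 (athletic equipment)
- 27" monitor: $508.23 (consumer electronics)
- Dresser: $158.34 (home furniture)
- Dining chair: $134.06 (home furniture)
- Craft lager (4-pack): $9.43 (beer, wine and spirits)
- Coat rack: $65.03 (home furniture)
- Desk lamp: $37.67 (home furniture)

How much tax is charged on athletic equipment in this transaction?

Ski goggles $66.43: athletic equipment → 9% → $5.9787
Pair of dumbbells (15 lb) $85.03: athletic equipment → 9% → $7.6527
Tax on athletic equipment: unrounded sum = $13.6314 → $13.63

$13.63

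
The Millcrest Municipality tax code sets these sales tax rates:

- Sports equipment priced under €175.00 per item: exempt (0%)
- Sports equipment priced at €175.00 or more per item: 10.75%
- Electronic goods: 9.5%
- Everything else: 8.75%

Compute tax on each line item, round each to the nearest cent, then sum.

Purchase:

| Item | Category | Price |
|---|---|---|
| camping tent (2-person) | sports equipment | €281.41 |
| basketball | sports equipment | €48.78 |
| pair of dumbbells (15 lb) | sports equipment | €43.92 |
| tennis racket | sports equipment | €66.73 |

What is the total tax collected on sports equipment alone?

Camping tent (2-person) €281.41: sports equipment, €175.00 or more → 10.75% → €30.25
Basketball €48.78: sports equipment, under €175.00 → 0% → €0.00
Pair of dumbbells (15 lb) €43.92: sports equipment, under €175.00 → 0% → €0.00
Tennis racket €66.73: sports equipment, under €175.00 → 0% → €0.00
Tax on sports equipment = €30.25 + €0.00 + €0.00 + €0.00 = €30.25

€30.25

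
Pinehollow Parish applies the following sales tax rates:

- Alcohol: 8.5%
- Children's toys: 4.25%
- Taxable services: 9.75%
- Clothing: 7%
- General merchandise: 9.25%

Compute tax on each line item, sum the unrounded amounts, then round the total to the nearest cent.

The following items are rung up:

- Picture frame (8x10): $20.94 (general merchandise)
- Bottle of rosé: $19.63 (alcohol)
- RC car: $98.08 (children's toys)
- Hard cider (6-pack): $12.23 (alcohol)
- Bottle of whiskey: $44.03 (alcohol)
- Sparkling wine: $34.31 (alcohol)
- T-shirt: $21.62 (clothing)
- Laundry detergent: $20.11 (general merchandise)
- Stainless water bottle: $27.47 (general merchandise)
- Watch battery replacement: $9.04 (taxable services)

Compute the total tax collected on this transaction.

Picture frame (8x10) $20.94: general merchandise → 9.25% → $1.93695
Bottle of rosé $19.63: alcohol → 8.5% → $1.66855
RC car $98.08: children's toys → 4.25% → $4.1684
Hard cider (6-pack) $12.23: alcohol → 8.5% → $1.03955
Bottle of whiskey $44.03: alcohol → 8.5% → $3.74255
Sparkling wine $34.31: alcohol → 8.5% → $2.91635
T-shirt $21.62: clothing → 7% → $1.5134
Laundry detergent $20.11: general merchandise → 9.25% → $1.860175
Stainless water bottle $27.47: general merchandise → 9.25% → $2.540975
Watch battery replacement $9.04: taxable services → 9.75% → $0.8814
Unrounded tax sum = $22.2683 → $22.27

$22.27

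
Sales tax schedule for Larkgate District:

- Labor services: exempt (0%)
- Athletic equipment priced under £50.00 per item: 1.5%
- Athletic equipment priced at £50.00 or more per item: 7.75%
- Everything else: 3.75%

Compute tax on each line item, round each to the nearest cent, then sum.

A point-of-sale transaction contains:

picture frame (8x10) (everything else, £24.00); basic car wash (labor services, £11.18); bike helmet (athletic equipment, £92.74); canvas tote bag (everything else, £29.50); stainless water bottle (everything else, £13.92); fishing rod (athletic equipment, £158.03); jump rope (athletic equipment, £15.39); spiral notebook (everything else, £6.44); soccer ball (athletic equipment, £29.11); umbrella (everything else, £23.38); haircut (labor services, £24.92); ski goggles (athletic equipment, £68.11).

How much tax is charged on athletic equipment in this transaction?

Bike helmet £92.74: athletic equipment, £50.00 or more → 7.75% → £7.19
Fishing rod £158.03: athletic equipment, £50.00 or more → 7.75% → £12.25
Jump rope £15.39: athletic equipment, under £50.00 → 1.5% → £0.23
Soccer ball £29.11: athletic equipment, under £50.00 → 1.5% → £0.44
Ski goggles £68.11: athletic equipment, £50.00 or more → 7.75% → £5.28
Tax on athletic equipment = £7.19 + £12.25 + £0.23 + £0.44 + £5.28 = £25.39

£25.39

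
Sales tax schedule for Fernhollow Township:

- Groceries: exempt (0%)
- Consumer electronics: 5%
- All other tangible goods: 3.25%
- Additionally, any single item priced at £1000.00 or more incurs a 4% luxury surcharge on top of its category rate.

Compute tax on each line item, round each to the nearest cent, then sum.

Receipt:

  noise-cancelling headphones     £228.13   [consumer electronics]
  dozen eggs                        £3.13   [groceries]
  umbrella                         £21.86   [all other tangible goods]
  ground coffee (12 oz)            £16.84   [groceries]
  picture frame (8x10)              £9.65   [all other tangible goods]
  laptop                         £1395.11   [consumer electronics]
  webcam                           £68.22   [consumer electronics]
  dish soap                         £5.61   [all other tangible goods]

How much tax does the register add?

Noise-cancelling headphones £228.13: consumer electronics → 5% → £11.41
Dozen eggs £3.13: groceries → 0% → £0.00
Umbrella £21.86: all other tangible goods → 3.25% → £0.71
Ground coffee (12 oz) £16.84: groceries → 0% → £0.00
Picture frame (8x10) £9.65: all other tangible goods → 3.25% → £0.31
Laptop £1395.11: consumer electronics → 5% + 4% surcharge = 9% → £125.56
Webcam £68.22: consumer electronics → 5% → £3.41
Dish soap £5.61: all other tangible goods → 3.25% → £0.18
Total tax = £11.41 + £0.71 + £0.31 + £125.56 + £3.41 + £0.18 = £141.58

£141.58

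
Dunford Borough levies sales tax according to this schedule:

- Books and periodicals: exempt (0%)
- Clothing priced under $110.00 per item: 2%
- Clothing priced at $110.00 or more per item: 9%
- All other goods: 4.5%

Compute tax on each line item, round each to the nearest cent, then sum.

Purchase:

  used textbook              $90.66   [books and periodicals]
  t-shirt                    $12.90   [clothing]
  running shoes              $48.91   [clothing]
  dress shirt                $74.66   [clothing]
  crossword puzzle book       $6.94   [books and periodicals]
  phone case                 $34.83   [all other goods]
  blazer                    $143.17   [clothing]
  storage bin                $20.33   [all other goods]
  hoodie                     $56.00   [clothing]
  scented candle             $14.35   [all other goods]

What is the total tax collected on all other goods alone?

Phone case $34.83: all other goods → 4.5% → $1.57
Storage bin $20.33: all other goods → 4.5% → $0.91
Scented candle $14.35: all other goods → 4.5% → $0.65
Tax on all other goods = $1.57 + $0.91 + $0.65 = $3.13

$3.13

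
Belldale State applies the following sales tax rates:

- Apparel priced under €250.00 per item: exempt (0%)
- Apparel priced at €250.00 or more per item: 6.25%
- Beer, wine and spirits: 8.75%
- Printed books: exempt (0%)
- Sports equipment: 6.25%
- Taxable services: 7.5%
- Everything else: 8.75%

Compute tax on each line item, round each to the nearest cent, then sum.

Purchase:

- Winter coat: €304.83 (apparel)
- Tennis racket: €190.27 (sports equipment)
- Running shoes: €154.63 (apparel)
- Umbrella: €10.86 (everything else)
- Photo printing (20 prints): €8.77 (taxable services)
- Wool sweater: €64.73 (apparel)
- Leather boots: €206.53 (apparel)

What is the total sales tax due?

Winter coat €304.83: apparel, €250.00 or more → 6.25% → €19.05
Tennis racket €190.27: sports equipment → 6.25% → €11.89
Running shoes €154.63: apparel, under €250.00 → 0% → €0.00
Umbrella €10.86: everything else → 8.75% → €0.95
Photo printing (20 prints) €8.77: taxable services → 7.5% → €0.66
Wool sweater €64.73: apparel, under €250.00 → 0% → €0.00
Leather boots €206.53: apparel, under €250.00 → 0% → €0.00
Total tax = €19.05 + €11.89 + €0.95 + €0.66 = €32.55

€32.55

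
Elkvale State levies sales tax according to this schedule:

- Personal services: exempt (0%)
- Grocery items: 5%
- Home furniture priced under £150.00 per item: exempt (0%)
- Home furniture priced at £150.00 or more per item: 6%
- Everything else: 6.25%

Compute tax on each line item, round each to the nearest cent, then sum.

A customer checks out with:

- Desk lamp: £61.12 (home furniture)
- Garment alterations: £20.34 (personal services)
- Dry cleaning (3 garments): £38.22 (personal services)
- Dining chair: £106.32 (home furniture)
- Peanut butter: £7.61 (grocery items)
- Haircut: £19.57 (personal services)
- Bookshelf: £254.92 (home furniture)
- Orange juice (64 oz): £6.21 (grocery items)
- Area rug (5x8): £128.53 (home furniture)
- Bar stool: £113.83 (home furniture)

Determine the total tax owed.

Desk lamp £61.12: home furniture, under £150.00 → 0% → £0.00
Garment alterations £20.34: personal services → 0% → £0.00
Dry cleaning (3 garments) £38.22: personal services → 0% → £0.00
Dining chair £106.32: home furniture, under £150.00 → 0% → £0.00
Peanut butter £7.61: grocery items → 5% → £0.38
Haircut £19.57: personal services → 0% → £0.00
Bookshelf £254.92: home furniture, £150.00 or more → 6% → £15.30
Orange juice (64 oz) £6.21: grocery items → 5% → £0.31
Area rug (5x8) £128.53: home furniture, under £150.00 → 0% → £0.00
Bar stool £113.83: home furniture, under £150.00 → 0% → £0.00
Total tax = £0.38 + £15.30 + £0.31 = £15.99

£15.99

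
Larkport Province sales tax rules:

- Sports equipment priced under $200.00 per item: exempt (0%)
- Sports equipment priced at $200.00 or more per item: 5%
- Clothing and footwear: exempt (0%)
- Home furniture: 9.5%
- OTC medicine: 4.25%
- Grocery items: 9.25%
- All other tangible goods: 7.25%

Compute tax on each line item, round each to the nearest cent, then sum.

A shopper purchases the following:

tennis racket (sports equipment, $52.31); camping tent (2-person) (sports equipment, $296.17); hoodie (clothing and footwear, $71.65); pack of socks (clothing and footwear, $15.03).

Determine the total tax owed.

$14.81

Tennis racket $52.31: sports equipment, under $200.00 → 0% → $0.00
Camping tent (2-person) $296.17: sports equipment, $200.00 or more → 5% → $14.81
Hoodie $71.65: clothing and footwear → 0% → $0.00
Pack of socks $15.03: clothing and footwear → 0% → $0.00
Total tax = $14.81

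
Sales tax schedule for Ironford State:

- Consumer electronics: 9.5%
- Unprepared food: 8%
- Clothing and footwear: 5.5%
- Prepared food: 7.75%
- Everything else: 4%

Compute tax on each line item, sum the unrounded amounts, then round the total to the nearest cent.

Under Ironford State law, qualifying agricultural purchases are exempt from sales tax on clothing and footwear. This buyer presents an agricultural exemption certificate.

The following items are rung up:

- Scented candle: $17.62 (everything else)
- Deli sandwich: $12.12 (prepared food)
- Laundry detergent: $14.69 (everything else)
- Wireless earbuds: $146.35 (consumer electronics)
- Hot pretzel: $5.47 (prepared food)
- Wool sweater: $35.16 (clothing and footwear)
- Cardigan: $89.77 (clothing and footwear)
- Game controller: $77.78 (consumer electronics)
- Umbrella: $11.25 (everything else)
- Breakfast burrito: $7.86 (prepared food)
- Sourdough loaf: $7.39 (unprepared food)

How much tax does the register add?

$25.60

Scented candle $17.62: everything else → 4% → $0.7048
Deli sandwich $12.12: prepared food → 7.75% → $0.9393
Laundry detergent $14.69: everything else → 4% → $0.5876
Wireless earbuds $146.35: consumer electronics → 9.5% → $13.90325
Hot pretzel $5.47: prepared food → 7.75% → $0.423925
Wool sweater $35.16: clothing and footwear, buyer-exempt → 0% → $0.00
Cardigan $89.77: clothing and footwear, buyer-exempt → 0% → $0.00
Game controller $77.78: consumer electronics → 9.5% → $7.3891
Umbrella $11.25: everything else → 4% → $0.45
Breakfast burrito $7.86: prepared food → 7.75% → $0.60915
Sourdough loaf $7.39: unprepared food → 8% → $0.5912
Unrounded tax sum = $25.598325 → $25.60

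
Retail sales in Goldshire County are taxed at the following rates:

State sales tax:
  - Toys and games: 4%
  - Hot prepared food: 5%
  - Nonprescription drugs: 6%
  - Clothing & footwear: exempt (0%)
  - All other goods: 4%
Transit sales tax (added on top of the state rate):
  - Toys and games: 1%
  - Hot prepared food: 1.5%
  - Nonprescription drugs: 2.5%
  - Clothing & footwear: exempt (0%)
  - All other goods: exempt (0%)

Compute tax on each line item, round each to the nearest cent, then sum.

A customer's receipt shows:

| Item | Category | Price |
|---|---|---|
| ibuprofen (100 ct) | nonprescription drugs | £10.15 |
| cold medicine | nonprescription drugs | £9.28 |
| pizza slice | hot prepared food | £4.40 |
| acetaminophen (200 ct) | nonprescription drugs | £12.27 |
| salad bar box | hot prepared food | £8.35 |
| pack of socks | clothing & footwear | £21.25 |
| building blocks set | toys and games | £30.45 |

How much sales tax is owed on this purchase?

£5.04

Ibuprofen (100 ct) £10.15: nonprescription drugs → 6% + 2.5% transit = 8.5% → £0.86
Cold medicine £9.28: nonprescription drugs → 6% + 2.5% transit = 8.5% → £0.79
Pizza slice £4.40: hot prepared food → 5% + 1.5% transit = 6.5% → £0.29
Acetaminophen (200 ct) £12.27: nonprescription drugs → 6% + 2.5% transit = 8.5% → £1.04
Salad bar box £8.35: hot prepared food → 5% + 1.5% transit = 6.5% → £0.54
Pack of socks £21.25: clothing & footwear → 0% + 0% transit = 0% → £0.00
Building blocks set £30.45: toys and games → 4% + 1% transit = 5% → £1.52
Total tax = £0.86 + £0.79 + £0.29 + £1.04 + £0.54 + £1.52 = £5.04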